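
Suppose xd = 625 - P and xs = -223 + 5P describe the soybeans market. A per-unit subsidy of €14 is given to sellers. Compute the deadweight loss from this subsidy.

Deadweight loss = 245/3

Pre-subsidy: 625 - P = -223 + 5P gives P* = 424/3, x* = 1451/3.
With the subsidy, sellers receive Ps = Pb + 14 for each unit, where Pb is the price buyers pay.
Supply in terms of Pb becomes xs = -223 + 5(Pb + 14) = -153 + 5Pb. Setting this equal to demand: 625 - Pb = -153 + 5Pb, so Pb = 389/3.
Sellers receive Ps = 389/3 + 14 = 431/3; x' = 625 − 1·(389/3) = 1486/3.
The subsidy expands output by 1486/3 − 1451/3 = 35/3 past the efficient level; on those units the gap between marginal cost and willingness to pay runs from 0 up to 14.
DWL = ½ × 14 × 35/3 = 245/3.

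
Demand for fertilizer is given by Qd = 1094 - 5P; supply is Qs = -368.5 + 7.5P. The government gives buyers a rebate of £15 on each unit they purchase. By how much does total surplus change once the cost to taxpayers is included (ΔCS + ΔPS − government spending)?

Pre-subsidy: 1094 - 5P = -368.5 + 7.5P gives P* = 117, Q* = 509.
With the rebate, buyers effectively pay Pb = Ps − 15, where Ps is the price sellers receive.
Demand in terms of Ps becomes Qd = 1094 − 5(Ps − 15) = 1169 - 5Ps. Setting this equal to supply: 1169 - 5Ps = -368.5 + 7.5Ps, so Ps = 123.
Buyers pay Pb = 123 − 15 = 108; Q' = -368.5 + 7.5·123 = 554.
ΔCS = ½(509 + 554)(117 − 108) = 4783.5; ΔPS = ½(509 + 554)(123 − 117) = 3189.
Government spending = 15 × 554 = 8310.
Net change = 4783.5 + 3189 − 8310 = -337.5. The loss equals the DWL triangle ½·15·45.

Net change in total surplus = -£337.5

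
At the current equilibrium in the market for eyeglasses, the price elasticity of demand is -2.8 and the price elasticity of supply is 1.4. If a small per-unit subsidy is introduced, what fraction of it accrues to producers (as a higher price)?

For a small subsidy around the equilibrium, the benefit split depends on the relative slopes, which at a point are proportional to the elasticities.
Buyer share = εs/(εs + |εd|) = 1.4/(1.4 + 2.8) = 1/3; seller share = |εd|/(εs + |εd|) = 2/3.
So producers capture 2/3 of the subsidy.

Producer share = 2/3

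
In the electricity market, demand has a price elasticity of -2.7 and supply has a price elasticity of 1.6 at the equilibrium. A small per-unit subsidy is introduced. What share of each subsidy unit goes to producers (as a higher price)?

For a small subsidy around the equilibrium, the benefit split depends on the relative slopes, which at a point are proportional to the elasticities.
Buyer share = εs/(εs + |εd|) = 1.6/(1.6 + 2.7) = 16/43; seller share = |εd|/(εs + |εd|) = 27/43.
So producers capture 27/43 of the subsidy.

Producer share = 27/43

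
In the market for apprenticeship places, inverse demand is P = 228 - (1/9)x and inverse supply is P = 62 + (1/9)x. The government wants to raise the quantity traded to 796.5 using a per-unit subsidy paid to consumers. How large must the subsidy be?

At x = 796.5, from the demand curve buyers pay Pb = 228 − (1/9)·796.5 = 139.5; from the supply curve sellers need Ps = 62 + (1/9)·796.5 = 150.5.
The subsidy must fill the gap: s = Ps − Pb = 150.5 − 139.5 = 11.

Required subsidy s = 11 per unit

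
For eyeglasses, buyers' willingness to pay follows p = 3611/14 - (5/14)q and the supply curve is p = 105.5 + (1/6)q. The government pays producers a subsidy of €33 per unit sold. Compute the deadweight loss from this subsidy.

Deadweight loss = €1039.5

Pre-subsidy: 3611/14 - (5/14)q = 105.5 + (1/6)q gives q* = 291 and p* = 154.
With the subsidy, sellers receive ps = pb + 33 for each unit, where pb is the price buyers pay.
On the curves, pb = 3611/14 - (5/14)q and ps = 105.5 + (1/6)q; the wedge ps − pb = 33 gives 105.5 + (1/6)q − (3611/14 - (5/14)q) = 33, so q' = 354.
Then pb = 3611/14 − (5/14)·354 = 131.5 and ps = 105.5 + (1/6)·354 = 164.5.
The subsidy expands output by 354 − 291 = 63 past the efficient level; on those units the gap between marginal cost and willingness to pay runs from 0 up to 33.
DWL = ½ × 33 × 63 = 1039.5.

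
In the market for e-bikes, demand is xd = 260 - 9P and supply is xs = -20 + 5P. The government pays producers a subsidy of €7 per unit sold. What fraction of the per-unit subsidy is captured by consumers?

Pre-subsidy: 260 - 9P = -20 + 5P gives P* = 20, x* = 80.
With the subsidy, sellers receive Ps = Pb + 7 for each unit, where Pb is the price buyers pay.
Supply in terms of Pb becomes xs = -20 + 5(Pb + 7) = 15 + 5Pb. Setting this equal to demand: 260 - 9Pb = 15 + 5Pb, so Pb = 17.5.
Sellers receive Ps = 17.5 + 7 = 24.5; x' = 260 − 9·17.5 = 102.5.
Buyers' price falls by P* − Pb = 20 − 17.5 = 2.5; sellers' price rises by Ps − P* = 24.5 − 20 = 4.5.
So consumers capture 2.5/7 = 5/14 of each unit of subsidy.

Consumer share = 5/14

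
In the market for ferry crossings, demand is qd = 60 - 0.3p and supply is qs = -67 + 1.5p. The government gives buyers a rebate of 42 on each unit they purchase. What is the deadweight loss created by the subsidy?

Pre-subsidy: 60 - 0.3p = -67 + 1.5p gives p* = 635/9, q* = 233/6.
With the rebate, buyers effectively pay pb = ps − 42, where ps is the price sellers receive.
Demand in terms of ps becomes qd = 60 − 0.3(ps − 42) = 72.6 - 0.3ps. Setting this equal to supply: 72.6 - 0.3ps = -67 + 1.5ps, so ps = 698/9.
Buyers pay pb = 698/9 − 42 = 320/9; q' = -67 + 1.5·(698/9) = 148/3.
The subsidy expands output by 148/3 − 233/6 = 10.5 past the efficient level; on those units the gap between marginal cost and willingness to pay runs from 0 up to 42.
DWL = ½ × 42 × 10.5 = 220.5.

Deadweight loss = 220.5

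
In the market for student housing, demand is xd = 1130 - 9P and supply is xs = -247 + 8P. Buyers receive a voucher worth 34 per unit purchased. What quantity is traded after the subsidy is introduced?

Pre-subsidy: 1130 - 9P = -247 + 8P gives P* = 81, x* = 401.
With the rebate, buyers effectively pay Pb = Ps − 34, where Ps is the price sellers receive.
Demand in terms of Ps becomes xd = 1130 − 9(Ps − 34) = 1436 - 9Ps. Setting this equal to supply: 1436 - 9Ps = -247 + 8Ps, so Ps = 99.
Buyers pay Pb = 99 − 34 = 65; x' = -247 + 8·99 = 545.

x' = 545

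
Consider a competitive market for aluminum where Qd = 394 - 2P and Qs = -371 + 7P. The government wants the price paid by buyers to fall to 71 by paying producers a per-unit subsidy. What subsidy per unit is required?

At a buyer price of 71, quantity demanded is 394 − 2·71 = 252.
Sellers supply 252 only when they receive Ps with -371 + 7·Ps = 252, i.e. Ps = 89.
s = Ps − Pb = 89 − 71 = 18.

Required subsidy s = 18 per unit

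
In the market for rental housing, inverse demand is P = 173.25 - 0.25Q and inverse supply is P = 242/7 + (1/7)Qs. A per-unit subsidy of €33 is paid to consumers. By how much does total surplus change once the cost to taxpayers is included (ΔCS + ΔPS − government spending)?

Pre-subsidy: 173.25 - 0.25Q = 242/7 + (1/7)Q gives Q* = 353 and P* = 85.
With the rebate, buyers effectively pay Pb = Ps − 33, where Ps is the price sellers receive.
On the curves, Pb = 173.25 - 0.25Q and Ps = 242/7 + (1/7)Q; the wedge Ps − Pb = 33 gives 242/7 + (1/7)Q − (173.25 - 0.25Q) = 33, so Q' = 437.
Then Pb = 173.25 − 0.25·437 = 64 and Ps = 242/7 + (1/7)·437 = 97.
ΔCS = ½(353 + 437)(85 − 64) = 8295; ΔPS = ½(353 + 437)(97 − 85) = 4740.
Government spending = 33 × 437 = 14421.
Net change = 8295 + 4740 − 14421 = -1386. The loss equals the DWL triangle ½·33·84.

Net change in total surplus = -€1386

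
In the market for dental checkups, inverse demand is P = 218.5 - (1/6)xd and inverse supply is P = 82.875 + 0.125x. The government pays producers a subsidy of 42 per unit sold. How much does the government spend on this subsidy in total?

Pre-subsidy: 218.5 - (1/6)x = 82.875 + 0.125x gives x* = 465 and P* = 141.
With the subsidy, sellers receive Ps = Pb + 42 for each unit, where Pb is the price buyers pay.
On the curves, Pb = 218.5 - (1/6)x and Ps = 82.875 + 0.125x; the wedge Ps − Pb = 42 gives 82.875 + 0.125x − (218.5 - (1/6)x) = 42, so x' = 609.
Then Pb = 218.5 − (1/6)·609 = 117 and Ps = 82.875 + 0.125·609 = 159.
Government outlay = subsidy × quantity = 42 × 609 = 25578.

Government cost = 25578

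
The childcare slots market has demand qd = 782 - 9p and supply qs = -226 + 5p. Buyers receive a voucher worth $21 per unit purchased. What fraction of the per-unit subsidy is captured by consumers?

Consumer share = 5/14

Pre-subsidy: 782 - 9p = -226 + 5p gives p* = 72, q* = 134.
With the rebate, buyers effectively pay pb = ps − 21, where ps is the price sellers receive.
Demand in terms of ps becomes qd = 782 − 9(ps − 21) = 971 - 9ps. Setting this equal to supply: 971 - 9ps = -226 + 5ps, so ps = 85.5.
Buyers pay pb = 85.5 − 21 = 64.5; q' = -226 + 5·85.5 = 201.5.
Buyers' price falls by p* − pb = 72 − 64.5 = 7.5; sellers' price rises by ps − p* = 85.5 − 72 = 13.5.
So consumers capture 7.5/21 = 5/14 of each unit of subsidy.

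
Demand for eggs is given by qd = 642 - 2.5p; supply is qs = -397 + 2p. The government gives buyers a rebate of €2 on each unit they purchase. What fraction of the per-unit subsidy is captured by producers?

Producer share = 5/9

Pre-subsidy: 642 - 2.5p = -397 + 2p gives p* = 2078/9, q* = 583/9.
With the rebate, buyers effectively pay pb = ps − 2, where ps is the price sellers receive.
Demand in terms of ps becomes qd = 642 − 2.5(ps − 2) = 647 - 2.5ps. Setting this equal to supply: 647 - 2.5ps = -397 + 2ps, so ps = 232.
Buyers pay pb = 232 − 2 = 230; q' = -397 + 2·232 = 67.
Buyers' price falls by p* − pb = 2078/9 − 230 = 8/9; sellers' price rises by ps − p* = 232 − 2078/9 = 10/9.
So producers capture (10/9)/2 = 5/9 of each unit of subsidy.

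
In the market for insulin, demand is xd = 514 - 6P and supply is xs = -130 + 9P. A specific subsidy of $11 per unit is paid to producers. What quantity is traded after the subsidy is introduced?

x' = 296

Pre-subsidy: 514 - 6P = -130 + 9P gives P* = 644/15, x* = 256.4.
With the subsidy, sellers receive Ps = Pb + 11 for each unit, where Pb is the price buyers pay.
Supply in terms of Pb becomes xs = -130 + 9(Pb + 11) = -31 + 9Pb. Setting this equal to demand: 514 - 6Pb = -31 + 9Pb, so Pb = 109/3.
Sellers receive Ps = 109/3 + 11 = 142/3; x' = 514 − 6·(109/3) = 296.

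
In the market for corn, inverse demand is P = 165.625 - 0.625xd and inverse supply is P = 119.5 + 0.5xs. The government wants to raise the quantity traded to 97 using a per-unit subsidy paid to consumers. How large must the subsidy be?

At x = 97, from the demand curve buyers pay Pb = 165.625 − 0.625·97 = 105; from the supply curve sellers need Ps = 119.5 + 0.5·97 = 168.
The subsidy must fill the gap: s = Ps − Pb = 168 − 105 = 63.

Required subsidy s = 63 per unit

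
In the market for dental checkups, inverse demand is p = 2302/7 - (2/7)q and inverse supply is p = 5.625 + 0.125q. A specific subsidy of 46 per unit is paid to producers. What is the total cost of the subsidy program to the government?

Pre-subsidy: 2302/7 - (2/7)q = 5.625 + 0.125q gives q* = 787 and p* = 104.
With the subsidy, sellers receive ps = pb + 46 for each unit, where pb is the price buyers pay.
On the curves, pb = 2302/7 - (2/7)q and ps = 5.625 + 0.125q; the wedge ps − pb = 46 gives 5.625 + 0.125q − (2302/7 - (2/7)q) = 46, so q' = 899.
Then pb = 2302/7 − (2/7)·899 = 72 and ps = 5.625 + 0.125·899 = 118.
Government outlay = subsidy × quantity = 46 × 899 = 41354.

Government cost = 41354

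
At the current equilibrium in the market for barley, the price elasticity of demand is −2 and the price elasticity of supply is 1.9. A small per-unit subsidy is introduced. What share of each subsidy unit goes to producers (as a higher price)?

Producer share = 20/39

For a small subsidy around the equilibrium, the benefit split depends on the relative slopes, which at a point are proportional to the elasticities.
Buyer share = εs/(εs + |εd|) = 1.9/(1.9 + 2) = 19/39; seller share = |εd|/(εs + |εd|) = 20/39.
So producers capture 20/39 of the subsidy.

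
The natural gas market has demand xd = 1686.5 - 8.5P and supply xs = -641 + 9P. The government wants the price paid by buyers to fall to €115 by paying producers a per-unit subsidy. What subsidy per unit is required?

At a buyer price of 115, quantity demanded is 1686.5 − 8.5·115 = 709.
Sellers supply 709 only when they receive Ps with -641 + 9·Ps = 709, i.e. Ps = 150.
s = Ps − Pb = 150 − 115 = 35.

Required subsidy s = €35 per unit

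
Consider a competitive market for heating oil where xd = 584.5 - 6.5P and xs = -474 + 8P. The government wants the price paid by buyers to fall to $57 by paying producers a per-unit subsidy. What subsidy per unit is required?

Required subsidy s = $29 per unit

At a buyer price of 57, quantity demanded is 584.5 − 6.5·57 = 214.
Sellers supply 214 only when they receive Ps with -474 + 8·Ps = 214, i.e. Ps = 86.
s = Ps − Pb = 86 − 57 = 29.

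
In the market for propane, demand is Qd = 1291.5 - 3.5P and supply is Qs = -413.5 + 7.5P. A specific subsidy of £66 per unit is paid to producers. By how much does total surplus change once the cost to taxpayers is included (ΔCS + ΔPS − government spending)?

Pre-subsidy: 1291.5 - 3.5P = -413.5 + 7.5P gives P* = 155, Q* = 749.
With the subsidy, sellers receive Ps = Pb + 66 for each unit, where Pb is the price buyers pay.
Supply in terms of Pb becomes Qs = -413.5 + 7.5(Pb + 66) = 81.5 + 7.5Pb. Setting this equal to demand: 1291.5 - 3.5Pb = 81.5 + 7.5Pb, so Pb = 110.
Sellers receive Ps = 110 + 66 = 176; Q' = 1291.5 − 3.5·110 = 906.5.
ΔCS = ½(749 + 906.5)(155 − 110) = 37248.75; ΔPS = ½(749 + 906.5)(176 − 155) = 17382.75.
Government spending = 66 × 906.5 = 59829.
Net change = 37248.75 + 17382.75 − 59829 = -5197.5. The loss equals the DWL triangle ½·66·157.5.

Net change in total surplus = -£5197.5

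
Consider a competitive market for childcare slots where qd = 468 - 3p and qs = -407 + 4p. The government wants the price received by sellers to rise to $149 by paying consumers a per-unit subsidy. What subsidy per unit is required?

At a seller price of 149, quantity supplied is -407 + 4·149 = 189.
Buyers absorb 189 only when they pay pb with 468 − 3·pb = 189, i.e. pb = 93.
s = ps − pb = 149 − 93 = 56.

Required subsidy s = $56 per unit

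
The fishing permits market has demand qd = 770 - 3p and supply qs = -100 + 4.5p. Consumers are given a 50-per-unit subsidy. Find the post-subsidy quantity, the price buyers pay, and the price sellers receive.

Pre-subsidy: 770 - 3p = -100 + 4.5p gives p* = 116, q* = 422.
With the rebate, buyers effectively pay pb = ps − 50, where ps is the price sellers receive.
Demand in terms of ps becomes qd = 770 − 3(ps − 50) = 920 - 3ps. Setting this equal to supply: 920 - 3ps = -100 + 4.5ps, so ps = 136.
Buyers pay pb = 136 − 50 = 86; q' = -100 + 4.5·136 = 512.

q' = 512; buyers pay 86; sellers receive 136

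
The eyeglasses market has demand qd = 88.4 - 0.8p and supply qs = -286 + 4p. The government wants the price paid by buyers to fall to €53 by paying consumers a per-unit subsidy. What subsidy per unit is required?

At a buyer price of 53, quantity demanded is 88.4 − 0.8·53 = 46.
Sellers supply 46 only when they receive ps with -286 + 4·ps = 46, i.e. ps = 83.
s = ps − pb = 83 − 53 = 30.

Required subsidy s = €30 per unit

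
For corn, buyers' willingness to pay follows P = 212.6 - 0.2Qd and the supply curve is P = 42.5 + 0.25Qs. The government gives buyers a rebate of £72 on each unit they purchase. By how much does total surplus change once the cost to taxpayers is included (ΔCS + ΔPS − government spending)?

Net change in total surplus = -£5760

Pre-subsidy: 212.6 - 0.2Q = 42.5 + 0.25Q gives Q* = 378 and P* = 137.
With the rebate, buyers effectively pay Pb = Ps − 72, where Ps is the price sellers receive.
On the curves, Pb = 212.6 - 0.2Q and Ps = 42.5 + 0.25Q; the wedge Ps − Pb = 72 gives 42.5 + 0.25Q − (212.6 - 0.2Q) = 72, so Q' = 538.
Then Pb = 212.6 − 0.2·538 = 105 and Ps = 42.5 + 0.25·538 = 177.
ΔCS = ½(378 + 538)(137 − 105) = 14656; ΔPS = ½(378 + 538)(177 − 137) = 18320.
Government spending = 72 × 538 = 38736.
Net change = 14656 + 18320 − 38736 = -5760. The loss equals the DWL triangle ½·72·160.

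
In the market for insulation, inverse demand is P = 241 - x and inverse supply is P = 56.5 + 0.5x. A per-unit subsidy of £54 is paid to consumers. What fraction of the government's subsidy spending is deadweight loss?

Pre-subsidy: 241 - x = 56.5 + 0.5x gives x* = 123 and P* = 118.
With the rebate, buyers effectively pay Pb = Ps − 54, where Ps is the price sellers receive.
On the curves, Pb = 241 - x and Ps = 56.5 + 0.5x; the wedge Ps − Pb = 54 gives 56.5 + 0.5x − (241 - x) = 54, so x' = 159.
Then Pb = 241 − 1·159 = 82 and Ps = 56.5 + 0.5·159 = 136.
ΔCS = ½(123 + 159)(118 − 82) = 5076; ΔPS = ½(123 + 159)(136 − 118) = 2538.
Government spending = 54 × 159 = 8586.
DWL = ½ × 54 × (159 − 123) = 972; fraction = 972 / 8586 = 6/53.

DWL / government spending = 6/53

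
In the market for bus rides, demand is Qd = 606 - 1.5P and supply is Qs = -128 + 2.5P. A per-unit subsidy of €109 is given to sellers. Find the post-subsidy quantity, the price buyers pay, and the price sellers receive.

Q' = 432.9375; buyers pay €115.375; sellers receive €224.375

Pre-subsidy: 606 - 1.5P = -128 + 2.5P gives P* = 183.5, Q* = 330.75.
With the subsidy, sellers receive Ps = Pb + 109 for each unit, where Pb is the price buyers pay.
Supply in terms of Pb becomes Qs = -128 + 2.5(Pb + 109) = 144.5 + 2.5Pb. Setting this equal to demand: 606 - 1.5Pb = 144.5 + 2.5Pb, so Pb = 115.375.
Sellers receive Ps = 115.375 + 109 = 224.375; Q' = 606 − 1.5·115.375 = 432.9375.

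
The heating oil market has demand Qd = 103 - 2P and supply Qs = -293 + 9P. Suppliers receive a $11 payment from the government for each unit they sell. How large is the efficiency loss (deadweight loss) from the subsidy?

Pre-subsidy: 103 - 2P = -293 + 9P gives P* = 36, Q* = 31.
With the subsidy, sellers receive Ps = Pb + 11 for each unit, where Pb is the price buyers pay.
Supply in terms of Pb becomes Qs = -293 + 9(Pb + 11) = -194 + 9Pb. Setting this equal to demand: 103 - 2Pb = -194 + 9Pb, so Pb = 27.
Sellers receive Ps = 27 + 11 = 38; Q' = 103 − 2·27 = 49.
The subsidy expands output by 49 − 31 = 18 past the efficient level; on those units the gap between marginal cost and willingness to pay runs from 0 up to 11.
DWL = ½ × 11 × 18 = 99.

Deadweight loss = $99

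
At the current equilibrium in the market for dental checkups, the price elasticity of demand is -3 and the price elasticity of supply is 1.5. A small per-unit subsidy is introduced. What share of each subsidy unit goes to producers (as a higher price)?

For a small subsidy around the equilibrium, the benefit split depends on the relative slopes, which at a point are proportional to the elasticities.
Buyer share = εs/(εs + |εd|) = 1.5/(1.5 + 3) = 1/3; seller share = |εd|/(εs + |εd|) = 2/3.
So producers capture 2/3 of the subsidy.

Producer share = 2/3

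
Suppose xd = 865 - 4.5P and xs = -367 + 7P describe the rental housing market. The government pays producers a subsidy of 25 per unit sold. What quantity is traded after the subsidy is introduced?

x' = 10382/23

Pre-subsidy: 865 - 4.5P = -367 + 7P gives P* = 2464/23, x* = 8807/23.
With the subsidy, sellers receive Ps = Pb + 25 for each unit, where Pb is the price buyers pay.
Supply in terms of Pb becomes xs = -367 + 7(Pb + 25) = -192 + 7Pb. Setting this equal to demand: 865 - 4.5Pb = -192 + 7Pb, so Pb = 2114/23.
Sellers receive Ps = 2114/23 + 25 = 2689/23; x' = 865 − 4.5·(2114/23) = 10382/23.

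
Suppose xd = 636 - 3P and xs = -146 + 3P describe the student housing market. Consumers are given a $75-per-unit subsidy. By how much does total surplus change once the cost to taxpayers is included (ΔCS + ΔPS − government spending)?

Net change in total surplus = -$4218.75

Pre-subsidy: 636 - 3P = -146 + 3P gives P* = 391/3, x* = 245.
With the rebate, buyers effectively pay Pb = Ps − 75, where Ps is the price sellers receive.
Demand in terms of Ps becomes xd = 636 − 3(Ps − 75) = 861 - 3Ps. Setting this equal to supply: 861 - 3Ps = -146 + 3Ps, so Ps = 1007/6.
Buyers pay Pb = 1007/6 − 75 = 557/6; x' = -146 + 3·(1007/6) = 357.5.
ΔCS = ½(245 + 357.5)(391/3 − 557/6) = 11296.875; ΔPS = ½(245 + 357.5)(1007/6 − 391/3) = 11296.875.
Government spending = 75 × 357.5 = 26812.5.
Net change = 11296.875 + 11296.875 − 26812.5 = -4218.75. The loss equals the DWL triangle ½·75·112.5.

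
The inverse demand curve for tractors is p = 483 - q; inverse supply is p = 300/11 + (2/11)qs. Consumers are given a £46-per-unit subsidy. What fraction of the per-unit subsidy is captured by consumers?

Consumer share = 11/13

Pre-subsidy: 483 - q = 300/11 + (2/11)q gives q* = 5013/13 and p* = 1266/13.
With the rebate, buyers effectively pay pb = ps − 46, where ps is the price sellers receive.
On the curves, pb = 483 - q and ps = 300/11 + (2/11)q; the wedge ps − pb = 46 gives 300/11 + (2/11)q − (483 - q) = 46, so q' = 5519/13.
Then pb = 483 − 1·(5519/13) = 760/13 and ps = 300/11 + (2/11)·(5519/13) = 1358/13.
Buyers' price falls by p* − pb = 1266/13 − 760/13 = 506/13; sellers' price rises by ps − p* = 1358/13 − 1266/13 = 92/13.
So consumers capture (506/13)/46 = 11/13 of each unit of subsidy.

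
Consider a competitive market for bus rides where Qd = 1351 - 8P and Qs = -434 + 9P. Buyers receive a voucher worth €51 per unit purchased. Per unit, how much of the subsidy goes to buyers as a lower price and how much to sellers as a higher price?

Pre-subsidy: 1351 - 8P = -434 + 9P gives P* = 105, Q* = 511.
With the rebate, buyers effectively pay Pb = Ps − 51, where Ps is the price sellers receive.
Demand in terms of Ps becomes Qd = 1351 − 8(Ps − 51) = 1759 - 8Ps. Setting this equal to supply: 1759 - 8Ps = -434 + 9Ps, so Ps = 129.
Buyers pay Pb = 129 − 51 = 78; Q' = -434 + 9·129 = 727.
Buyers' price falls by P* − Pb = 105 − 78 = 27; sellers' price rises by Ps − P* = 129 − 105 = 24.

Buyers gain €27 per unit; sellers gain €24 per unit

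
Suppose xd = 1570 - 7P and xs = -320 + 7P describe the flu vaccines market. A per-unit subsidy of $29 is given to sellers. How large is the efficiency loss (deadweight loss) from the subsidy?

Pre-subsidy: 1570 - 7P = -320 + 7P gives P* = 135, x* = 625.
With the subsidy, sellers receive Ps = Pb + 29 for each unit, where Pb is the price buyers pay.
Supply in terms of Pb becomes xs = -320 + 7(Pb + 29) = -117 + 7Pb. Setting this equal to demand: 1570 - 7Pb = -117 + 7Pb, so Pb = 120.5.
Sellers receive Ps = 120.5 + 29 = 149.5; x' = 1570 − 7·120.5 = 726.5.
The subsidy expands output by 726.5 − 625 = 101.5 past the efficient level; on those units the gap between marginal cost and willingness to pay runs from 0 up to 29.
DWL = ½ × 29 × 101.5 = 1471.75.

Deadweight loss = $1471.75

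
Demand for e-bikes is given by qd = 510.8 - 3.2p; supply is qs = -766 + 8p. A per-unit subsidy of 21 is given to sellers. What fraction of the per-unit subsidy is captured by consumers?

Consumer share = 5/7

Pre-subsidy: 510.8 - 3.2p = -766 + 8p gives p* = 114, q* = 146.
With the subsidy, sellers receive ps = pb + 21 for each unit, where pb is the price buyers pay.
Supply in terms of pb becomes qs = -766 + 8(pb + 21) = -598 + 8pb. Setting this equal to demand: 510.8 - 3.2pb = -598 + 8pb, so pb = 99.
Sellers receive ps = 99 + 21 = 120; q' = 510.8 − 3.2·99 = 194.
Buyers' price falls by p* − pb = 114 − 99 = 15; sellers' price rises by ps − p* = 120 − 114 = 6.
So consumers capture 15/21 = 5/7 of each unit of subsidy.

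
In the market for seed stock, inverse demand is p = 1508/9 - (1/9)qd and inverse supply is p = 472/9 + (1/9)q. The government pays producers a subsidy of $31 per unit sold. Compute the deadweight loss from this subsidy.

Deadweight loss = $2162.25

Pre-subsidy: 1508/9 - (1/9)q = 472/9 + (1/9)q gives q* = 518 and p* = 110.
With the subsidy, sellers receive ps = pb + 31 for each unit, where pb is the price buyers pay.
On the curves, pb = 1508/9 - (1/9)q and ps = 472/9 + (1/9)q; the wedge ps − pb = 31 gives 472/9 + (1/9)q − (1508/9 - (1/9)q) = 31, so q' = 657.5.
Then pb = 1508/9 − (1/9)·657.5 = 94.5 and ps = 472/9 + (1/9)·657.5 = 125.5.
The subsidy expands output by 657.5 − 518 = 139.5 past the efficient level; on those units the gap between marginal cost and willingness to pay runs from 0 up to 31.
DWL = ½ × 31 × 139.5 = 2162.25.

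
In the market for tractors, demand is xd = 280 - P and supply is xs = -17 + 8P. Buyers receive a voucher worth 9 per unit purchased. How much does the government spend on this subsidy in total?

Government cost = 2295

Pre-subsidy: 280 - P = -17 + 8P gives P* = 33, x* = 247.
With the rebate, buyers effectively pay Pb = Ps − 9, where Ps is the price sellers receive.
Demand in terms of Ps becomes xd = 280 − 1(Ps − 9) = 289 - Ps. Setting this equal to supply: 289 - Ps = -17 + 8Ps, so Ps = 34.
Buyers pay Pb = 34 − 9 = 25; x' = -17 + 8·34 = 255.
Government outlay = subsidy × quantity = 9 × 255 = 2295.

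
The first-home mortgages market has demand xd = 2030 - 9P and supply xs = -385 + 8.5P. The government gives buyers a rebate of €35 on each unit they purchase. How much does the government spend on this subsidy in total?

Government cost = €32935

Pre-subsidy: 2030 - 9P = -385 + 8.5P gives P* = 138, x* = 788.
With the rebate, buyers effectively pay Pb = Ps − 35, where Ps is the price sellers receive.
Demand in terms of Ps becomes xd = 2030 − 9(Ps − 35) = 2345 - 9Ps. Setting this equal to supply: 2345 - 9Ps = -385 + 8.5Ps, so Ps = 156.
Buyers pay Pb = 156 − 35 = 121; x' = -385 + 8.5·156 = 941.
Government outlay = subsidy × quantity = 35 × 941 = 32935.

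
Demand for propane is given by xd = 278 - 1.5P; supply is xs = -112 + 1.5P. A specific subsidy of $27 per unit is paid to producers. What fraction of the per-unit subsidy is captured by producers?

Pre-subsidy: 278 - 1.5P = -112 + 1.5P gives P* = 130, x* = 83.
With the subsidy, sellers receive Ps = Pb + 27 for each unit, where Pb is the price buyers pay.
Supply in terms of Pb becomes xs = -112 + 1.5(Pb + 27) = -71.5 + 1.5Pb. Setting this equal to demand: 278 - 1.5Pb = -71.5 + 1.5Pb, so Pb = 116.5.
Sellers receive Ps = 116.5 + 27 = 143.5; x' = 278 − 1.5·116.5 = 103.25.
Buyers' price falls by P* − Pb = 130 − 116.5 = 13.5; sellers' price rises by Ps − P* = 143.5 − 130 = 13.5.
So producers capture 13.5/27 = 0.5 of each unit of subsidy.

Producer share = 0.5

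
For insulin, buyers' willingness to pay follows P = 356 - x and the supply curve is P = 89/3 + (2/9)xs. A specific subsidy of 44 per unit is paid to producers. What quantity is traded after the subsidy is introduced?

x' = 303

Pre-subsidy: 356 - x = 89/3 + (2/9)x gives x* = 267 and P* = 89.
With the subsidy, sellers receive Ps = Pb + 44 for each unit, where Pb is the price buyers pay.
On the curves, Pb = 356 - x and Ps = 89/3 + (2/9)x; the wedge Ps − Pb = 44 gives 89/3 + (2/9)x − (356 - x) = 44, so x' = 303.
Then Pb = 356 − 1·303 = 53 and Ps = 89/3 + (2/9)·303 = 97.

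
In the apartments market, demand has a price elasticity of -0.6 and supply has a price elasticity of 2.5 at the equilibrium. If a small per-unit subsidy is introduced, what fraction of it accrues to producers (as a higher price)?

For a small subsidy around the equilibrium, the benefit split depends on the relative slopes, which at a point are proportional to the elasticities.
Buyer share = εs/(εs + |εd|) = 2.5/(2.5 + 0.6) = 25/31; seller share = |εd|/(εs + |εd|) = 6/31.
So producers capture 6/31 of the subsidy.

Producer share = 6/31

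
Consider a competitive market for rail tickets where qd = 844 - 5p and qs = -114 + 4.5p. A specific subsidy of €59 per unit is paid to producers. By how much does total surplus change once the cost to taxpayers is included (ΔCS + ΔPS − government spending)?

Net change in total surplus = -156645/38

Pre-subsidy: 844 - 5p = -114 + 4.5p gives p* = 1916/19, q* = 6456/19.
With the subsidy, sellers receive ps = pb + 59 for each unit, where pb is the price buyers pay.
Supply in terms of pb becomes qs = -114 + 4.5(pb + 59) = 151.5 + 4.5pb. Setting this equal to demand: 844 - 5pb = 151.5 + 4.5pb, so pb = 1385/19.
Sellers receive ps = 1385/19 + 59 = 2506/19; q' = 844 − 5·(1385/19) = 9111/19.
ΔCS = ½(6456/19 + 9111/19)(1916/19 − 1385/19) = 8266077/722; ΔPS = ½(6456/19 + 9111/19)(2506/19 − 1916/19) = 4592265/361.
Government spending = 59 × 9111/19 = 537549/19.
Net change = 8266077/722 + 4592265/361 − 537549/19 = -156645/38. The loss equals the DWL triangle ½·59·2655/19.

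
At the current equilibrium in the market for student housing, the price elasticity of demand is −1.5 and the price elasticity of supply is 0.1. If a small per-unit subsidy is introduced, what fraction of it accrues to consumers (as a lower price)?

Consumer share = 0.0625

For a small subsidy around the equilibrium, the benefit split depends on the relative slopes, which at a point are proportional to the elasticities.
Buyer share = εs/(εs + |εd|) = 0.1/(0.1 + 1.5) = 0.0625; seller share = |εd|/(εs + |εd|) = 0.9375.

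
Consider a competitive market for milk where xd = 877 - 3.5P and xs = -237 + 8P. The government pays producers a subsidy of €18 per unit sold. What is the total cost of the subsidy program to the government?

Pre-subsidy: 877 - 3.5P = -237 + 8P gives P* = 2228/23, x* = 12373/23.
With the subsidy, sellers receive Ps = Pb + 18 for each unit, where Pb is the price buyers pay.
Supply in terms of Pb becomes xs = -237 + 8(Pb + 18) = -93 + 8Pb. Setting this equal to demand: 877 - 3.5Pb = -93 + 8Pb, so Pb = 1940/23.
Sellers receive Ps = 1940/23 + 18 = 2354/23; x' = 877 − 3.5·(1940/23) = 13381/23.
Government outlay = subsidy × quantity = 18 × 13381/23 = 240858/23.

Government cost = 240858/23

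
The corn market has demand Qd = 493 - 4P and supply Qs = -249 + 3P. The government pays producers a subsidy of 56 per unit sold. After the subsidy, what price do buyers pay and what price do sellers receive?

Pre-subsidy: 493 - 4P = -249 + 3P gives P* = 106, Q* = 69.
With the subsidy, sellers receive Ps = Pb + 56 for each unit, where Pb is the price buyers pay.
Supply in terms of Pb becomes Qs = -249 + 3(Pb + 56) = -81 + 3Pb. Setting this equal to demand: 493 - 4Pb = -81 + 3Pb, so Pb = 82.
Sellers receive Ps = 82 + 56 = 138; Q' = 493 − 4·82 = 165.

Buyers pay 82; sellers receive 138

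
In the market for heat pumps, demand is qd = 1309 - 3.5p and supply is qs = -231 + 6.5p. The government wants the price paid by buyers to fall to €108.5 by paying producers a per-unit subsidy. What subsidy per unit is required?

Required subsidy s = €70 per unit

At a buyer price of 108.5, quantity demanded is 1309 − 3.5·108.5 = 929.25.
Sellers supply 929.25 only when they receive ps with -231 + 6.5·ps = 929.25, i.e. ps = 178.5.
s = ps − pb = 178.5 − 108.5 = 70.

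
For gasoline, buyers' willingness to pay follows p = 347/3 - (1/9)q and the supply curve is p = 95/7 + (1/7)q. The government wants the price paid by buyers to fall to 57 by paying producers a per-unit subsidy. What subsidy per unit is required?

Required subsidy s = 32 per unit

At a buyer price of 57, quantity demanded is 1041 − 9·57 = 528.
Sellers supply 528 only when they receive ps = 95/7 + (1/7)·528 = 89.
s = ps − pb = 89 − 57 = 32.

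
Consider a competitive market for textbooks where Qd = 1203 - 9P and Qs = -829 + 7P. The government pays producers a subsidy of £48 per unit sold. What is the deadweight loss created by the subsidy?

Deadweight loss = £4536

Pre-subsidy: 1203 - 9P = -829 + 7P gives P* = 127, Q* = 60.
With the subsidy, sellers receive Ps = Pb + 48 for each unit, where Pb is the price buyers pay.
Supply in terms of Pb becomes Qs = -829 + 7(Pb + 48) = -493 + 7Pb. Setting this equal to demand: 1203 - 9Pb = -493 + 7Pb, so Pb = 106.
Sellers receive Ps = 106 + 48 = 154; Q' = 1203 − 9·106 = 249.
The subsidy expands output by 249 − 60 = 189 past the efficient level; on those units the gap between marginal cost and willingness to pay runs from 0 up to 48.
DWL = ½ × 48 × 189 = 4536.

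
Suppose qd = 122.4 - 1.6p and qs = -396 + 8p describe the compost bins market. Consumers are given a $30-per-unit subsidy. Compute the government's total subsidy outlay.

Government cost = $2280

Pre-subsidy: 122.4 - 1.6p = -396 + 8p gives p* = 54, q* = 36.
With the rebate, buyers effectively pay pb = ps − 30, where ps is the price sellers receive.
Demand in terms of ps becomes qd = 122.4 − 1.6(ps − 30) = 170.4 - 1.6ps. Setting this equal to supply: 170.4 - 1.6ps = -396 + 8ps, so ps = 59.
Buyers pay pb = 59 − 30 = 29; q' = -396 + 8·59 = 76.
Government outlay = subsidy × quantity = 30 × 76 = 2280.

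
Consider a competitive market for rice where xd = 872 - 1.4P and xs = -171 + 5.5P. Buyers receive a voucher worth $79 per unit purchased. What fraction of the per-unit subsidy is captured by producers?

Producer share = 14/69

Pre-subsidy: 872 - 1.4P = -171 + 5.5P gives P* = 10430/69, x* = 45566/69.
With the rebate, buyers effectively pay Pb = Ps − 79, where Ps is the price sellers receive.
Demand in terms of Ps becomes xd = 872 − 1.4(Ps − 79) = 982.6 - 1.4Ps. Setting this equal to supply: 982.6 - 1.4Ps = -171 + 5.5Ps, so Ps = 11536/69.
Buyers pay Pb = 11536/69 − 79 = 6085/69; x' = -171 + 5.5·(11536/69) = 51649/69.
Buyers' price falls by P* − Pb = 10430/69 − 6085/69 = 4345/69; sellers' price rises by Ps − P* = 11536/69 − 10430/69 = 1106/69.
So producers capture (1106/69)/79 = 14/69 of each unit of subsidy.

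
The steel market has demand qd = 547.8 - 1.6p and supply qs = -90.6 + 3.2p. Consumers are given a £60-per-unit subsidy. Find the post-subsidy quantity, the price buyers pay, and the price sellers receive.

Pre-subsidy: 547.8 - 1.6p = -90.6 + 3.2p gives p* = 133, q* = 335.
With the rebate, buyers effectively pay pb = ps − 60, where ps is the price sellers receive.
Demand in terms of ps becomes qd = 547.8 − 1.6(ps − 60) = 643.8 - 1.6ps. Setting this equal to supply: 643.8 - 1.6ps = -90.6 + 3.2ps, so ps = 153.
Buyers pay pb = 153 − 60 = 93; q' = -90.6 + 3.2·153 = 399.

q' = 399; buyers pay £93; sellers receive £153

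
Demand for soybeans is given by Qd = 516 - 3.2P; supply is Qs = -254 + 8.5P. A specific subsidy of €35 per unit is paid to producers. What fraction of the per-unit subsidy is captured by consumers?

Pre-subsidy: 516 - 3.2P = -254 + 8.5P gives P* = 7700/117, Q* = 35732/117.
With the subsidy, sellers receive Ps = Pb + 35 for each unit, where Pb is the price buyers pay.
Supply in terms of Pb becomes Qs = -254 + 8.5(Pb + 35) = 43.5 + 8.5Pb. Setting this equal to demand: 516 - 3.2Pb = 43.5 + 8.5Pb, so Pb = 525/13.
Sellers receive Ps = 525/13 + 35 = 980/13; Q' = 516 − 3.2·(525/13) = 5028/13.
Buyers' price falls by P* − Pb = 7700/117 − 525/13 = 2975/117; sellers' price rises by Ps − P* = 980/13 − 7700/117 = 1120/117.
So consumers capture (2975/117)/35 = 85/117 of each unit of subsidy.

Consumer share = 85/117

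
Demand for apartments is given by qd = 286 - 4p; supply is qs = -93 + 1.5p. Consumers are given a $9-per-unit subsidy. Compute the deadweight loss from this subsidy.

Pre-subsidy: 286 - 4p = -93 + 1.5p gives p* = 758/11, q* = 114/11.
With the rebate, buyers effectively pay pb = ps − 9, where ps is the price sellers receive.
Demand in terms of ps becomes qd = 286 − 4(ps − 9) = 322 - 4ps. Setting this equal to supply: 322 - 4ps = -93 + 1.5ps, so ps = 830/11.
Buyers pay pb = 830/11 − 9 = 731/11; q' = -93 + 1.5·(830/11) = 222/11.
The subsidy expands output by 222/11 − 114/11 = 108/11 past the efficient level; on those units the gap between marginal cost and willingness to pay runs from 0 up to 9.
DWL = ½ × 9 × 108/11 = 486/11.

Deadweight loss = 486/11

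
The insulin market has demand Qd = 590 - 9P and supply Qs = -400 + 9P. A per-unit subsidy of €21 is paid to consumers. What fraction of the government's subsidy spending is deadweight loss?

Pre-subsidy: 590 - 9P = -400 + 9P gives P* = 55, Q* = 95.
With the rebate, buyers effectively pay Pb = Ps − 21, where Ps is the price sellers receive.
Demand in terms of Ps becomes Qd = 590 − 9(Ps − 21) = 779 - 9Ps. Setting this equal to supply: 779 - 9Ps = -400 + 9Ps, so Ps = 65.5.
Buyers pay Pb = 65.5 − 21 = 44.5; Q' = -400 + 9·65.5 = 189.5.
ΔCS = ½(95 + 189.5)(55 − 44.5) = 1493.625; ΔPS = ½(95 + 189.5)(65.5 − 55) = 1493.625.
Government spending = 21 × 189.5 = 3979.5.
DWL = ½ × 21 × (189.5 − 95) = 992.25; fraction = 992.25 / 3979.5 = 189/758.

DWL / government spending = 189/758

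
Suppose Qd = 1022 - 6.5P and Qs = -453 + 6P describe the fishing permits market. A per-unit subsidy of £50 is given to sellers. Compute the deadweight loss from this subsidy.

Pre-subsidy: 1022 - 6.5P = -453 + 6P gives P* = 118, Q* = 255.
With the subsidy, sellers receive Ps = Pb + 50 for each unit, where Pb is the price buyers pay.
Supply in terms of Pb becomes Qs = -453 + 6(Pb + 50) = -153 + 6Pb. Setting this equal to demand: 1022 - 6.5Pb = -153 + 6Pb, so Pb = 94.
Sellers receive Ps = 94 + 50 = 144; Q' = 1022 − 6.5·94 = 411.
The subsidy expands output by 411 − 255 = 156 past the efficient level; on those units the gap between marginal cost and willingness to pay runs from 0 up to 50.
DWL = ½ × 50 × 156 = 3900.

Deadweight loss = £3900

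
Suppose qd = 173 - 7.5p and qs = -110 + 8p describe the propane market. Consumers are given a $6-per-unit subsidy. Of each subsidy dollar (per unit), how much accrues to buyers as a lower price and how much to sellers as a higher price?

Pre-subsidy: 173 - 7.5p = -110 + 8p gives p* = 566/31, q* = 1118/31.
With the rebate, buyers effectively pay pb = ps − 6, where ps is the price sellers receive.
Demand in terms of ps becomes qd = 173 − 7.5(ps − 6) = 218 - 7.5ps. Setting this equal to supply: 218 - 7.5ps = -110 + 8ps, so ps = 656/31.
Buyers pay pb = 656/31 − 6 = 470/31; q' = -110 + 8·(656/31) = 1838/31.
Buyers' price falls by p* − pb = 566/31 − 470/31 = 96/31; sellers' price rises by ps − p* = 656/31 − 566/31 = 90/31.

Buyers gain 96/31 per unit; sellers gain 90/31 per unit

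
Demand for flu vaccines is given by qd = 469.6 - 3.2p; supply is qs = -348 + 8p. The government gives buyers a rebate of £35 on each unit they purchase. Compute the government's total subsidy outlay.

Government cost = £11060

Pre-subsidy: 469.6 - 3.2p = -348 + 8p gives p* = 73, q* = 236.
With the rebate, buyers effectively pay pb = ps − 35, where ps is the price sellers receive.
Demand in terms of ps becomes qd = 469.6 − 3.2(ps − 35) = 581.6 - 3.2ps. Setting this equal to supply: 581.6 - 3.2ps = -348 + 8ps, so ps = 83.
Buyers pay pb = 83 − 35 = 48; q' = -348 + 8·83 = 316.
Government outlay = subsidy × quantity = 35 × 316 = 11060.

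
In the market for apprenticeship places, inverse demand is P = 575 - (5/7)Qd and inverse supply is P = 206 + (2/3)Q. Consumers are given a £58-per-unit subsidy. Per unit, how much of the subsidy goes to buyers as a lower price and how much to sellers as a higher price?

Pre-subsidy: 575 - (5/7)Q = 206 + (2/3)Q gives Q* = 7749/29 and P* = 11140/29.
With the rebate, buyers effectively pay Pb = Ps − 58, where Ps is the price sellers receive.
On the curves, Pb = 575 - (5/7)Q and Ps = 206 + (2/3)Q; the wedge Ps − Pb = 58 gives 206 + (2/3)Q − (575 - (5/7)Q) = 58, so Q' = 8967/29.
Then Pb = 575 − (5/7)·(8967/29) = 10270/29 and Ps = 206 + (2/3)·(8967/29) = 11952/29.
Buyers' price falls by P* − Pb = 11140/29 − 10270/29 = 30; sellers' price rises by Ps − P* = 11952/29 − 11140/29 = 28.

Buyers gain £30 per unit; sellers gain £28 per unit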